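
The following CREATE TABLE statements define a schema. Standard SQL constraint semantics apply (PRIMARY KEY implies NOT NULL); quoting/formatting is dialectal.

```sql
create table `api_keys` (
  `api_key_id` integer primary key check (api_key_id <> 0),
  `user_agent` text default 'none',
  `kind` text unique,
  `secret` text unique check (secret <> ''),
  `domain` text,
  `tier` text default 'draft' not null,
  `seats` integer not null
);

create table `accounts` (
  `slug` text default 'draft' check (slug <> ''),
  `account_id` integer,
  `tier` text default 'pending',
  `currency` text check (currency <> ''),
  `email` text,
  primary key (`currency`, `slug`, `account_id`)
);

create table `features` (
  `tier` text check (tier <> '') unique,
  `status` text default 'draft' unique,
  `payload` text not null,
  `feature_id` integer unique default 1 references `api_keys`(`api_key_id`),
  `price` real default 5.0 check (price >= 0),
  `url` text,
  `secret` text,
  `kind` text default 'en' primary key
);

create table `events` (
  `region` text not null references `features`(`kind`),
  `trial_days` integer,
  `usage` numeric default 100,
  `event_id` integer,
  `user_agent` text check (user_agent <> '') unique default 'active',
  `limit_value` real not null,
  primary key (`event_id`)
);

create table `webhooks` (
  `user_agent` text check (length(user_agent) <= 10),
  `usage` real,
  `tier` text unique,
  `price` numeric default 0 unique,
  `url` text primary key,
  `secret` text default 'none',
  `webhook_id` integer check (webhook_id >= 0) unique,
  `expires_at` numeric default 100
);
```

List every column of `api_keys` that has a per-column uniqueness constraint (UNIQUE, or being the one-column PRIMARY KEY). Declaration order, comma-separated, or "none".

- api_key_id: single-column PRIMARY KEY → unique.
- user_agent: no UNIQUE or single-column PK constraint.
- kind: declared UNIQUE → unique.
- secret: declared UNIQUE → unique.
- domain: no UNIQUE or single-column PK constraint.
- tier: no UNIQUE or single-column PK constraint.
- seats: no UNIQUE or single-column PK constraint.

api_key_id, kind, secret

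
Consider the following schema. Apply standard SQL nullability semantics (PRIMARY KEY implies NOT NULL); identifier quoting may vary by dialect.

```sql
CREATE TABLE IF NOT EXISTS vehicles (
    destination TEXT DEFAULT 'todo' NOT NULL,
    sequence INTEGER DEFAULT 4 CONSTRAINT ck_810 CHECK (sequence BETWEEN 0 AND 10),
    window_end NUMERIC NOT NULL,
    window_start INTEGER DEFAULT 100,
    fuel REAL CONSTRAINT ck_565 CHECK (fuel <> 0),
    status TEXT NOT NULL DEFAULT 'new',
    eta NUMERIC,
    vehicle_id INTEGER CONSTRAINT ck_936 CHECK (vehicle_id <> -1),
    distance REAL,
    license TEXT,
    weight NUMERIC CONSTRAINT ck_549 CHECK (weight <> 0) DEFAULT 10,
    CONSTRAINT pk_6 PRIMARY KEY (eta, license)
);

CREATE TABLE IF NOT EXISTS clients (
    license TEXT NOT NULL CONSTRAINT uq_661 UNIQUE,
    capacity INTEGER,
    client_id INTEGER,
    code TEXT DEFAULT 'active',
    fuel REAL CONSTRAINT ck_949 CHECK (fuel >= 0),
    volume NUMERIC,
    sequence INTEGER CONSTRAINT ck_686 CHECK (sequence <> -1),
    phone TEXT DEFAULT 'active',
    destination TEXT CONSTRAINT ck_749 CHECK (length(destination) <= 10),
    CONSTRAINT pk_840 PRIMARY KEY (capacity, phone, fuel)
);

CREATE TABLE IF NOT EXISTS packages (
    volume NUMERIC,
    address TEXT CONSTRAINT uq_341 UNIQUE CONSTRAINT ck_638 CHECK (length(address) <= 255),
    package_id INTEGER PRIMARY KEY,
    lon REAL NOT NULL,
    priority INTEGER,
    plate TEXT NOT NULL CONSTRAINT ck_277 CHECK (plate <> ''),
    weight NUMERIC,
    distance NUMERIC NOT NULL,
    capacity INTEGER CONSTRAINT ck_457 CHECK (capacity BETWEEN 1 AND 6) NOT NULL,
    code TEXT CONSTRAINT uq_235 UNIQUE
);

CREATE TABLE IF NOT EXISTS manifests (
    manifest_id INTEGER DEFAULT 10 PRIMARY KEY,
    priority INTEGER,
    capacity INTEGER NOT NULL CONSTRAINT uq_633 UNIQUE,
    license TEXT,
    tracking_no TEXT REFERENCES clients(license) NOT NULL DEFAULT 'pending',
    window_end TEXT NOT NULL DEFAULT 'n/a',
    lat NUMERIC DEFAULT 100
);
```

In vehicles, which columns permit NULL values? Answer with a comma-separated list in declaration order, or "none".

sequence, window_start, fuel, vehicle_id, distance, weight

- destination: declared NOT NULL → not nullable.
- sequence: CHECK does not forbid NULL (a CHECK constraint passes when its expression is NULL) → nullable.
- window_end: declared NOT NULL → not nullable.
- window_start: DEFAULT only fills an omitted column; an explicit NULL is still allowed → nullable.
- fuel: CHECK does not forbid NULL (a CHECK constraint passes when its expression is NULL) → nullable.
- status: declared NOT NULL → not nullable.
- eta: part of the PRIMARY KEY, which implies NOT NULL → not nullable.
- vehicle_id: CHECK does not forbid NULL (a CHECK constraint passes when its expression is NULL) → nullable.
- distance: no NOT NULL constraint applies → nullable.
- license: part of the PRIMARY KEY, which implies NOT NULL → not nullable.
- weight: CHECK does not forbid NULL (a CHECK constraint passes when its expression is NULL) → nullable.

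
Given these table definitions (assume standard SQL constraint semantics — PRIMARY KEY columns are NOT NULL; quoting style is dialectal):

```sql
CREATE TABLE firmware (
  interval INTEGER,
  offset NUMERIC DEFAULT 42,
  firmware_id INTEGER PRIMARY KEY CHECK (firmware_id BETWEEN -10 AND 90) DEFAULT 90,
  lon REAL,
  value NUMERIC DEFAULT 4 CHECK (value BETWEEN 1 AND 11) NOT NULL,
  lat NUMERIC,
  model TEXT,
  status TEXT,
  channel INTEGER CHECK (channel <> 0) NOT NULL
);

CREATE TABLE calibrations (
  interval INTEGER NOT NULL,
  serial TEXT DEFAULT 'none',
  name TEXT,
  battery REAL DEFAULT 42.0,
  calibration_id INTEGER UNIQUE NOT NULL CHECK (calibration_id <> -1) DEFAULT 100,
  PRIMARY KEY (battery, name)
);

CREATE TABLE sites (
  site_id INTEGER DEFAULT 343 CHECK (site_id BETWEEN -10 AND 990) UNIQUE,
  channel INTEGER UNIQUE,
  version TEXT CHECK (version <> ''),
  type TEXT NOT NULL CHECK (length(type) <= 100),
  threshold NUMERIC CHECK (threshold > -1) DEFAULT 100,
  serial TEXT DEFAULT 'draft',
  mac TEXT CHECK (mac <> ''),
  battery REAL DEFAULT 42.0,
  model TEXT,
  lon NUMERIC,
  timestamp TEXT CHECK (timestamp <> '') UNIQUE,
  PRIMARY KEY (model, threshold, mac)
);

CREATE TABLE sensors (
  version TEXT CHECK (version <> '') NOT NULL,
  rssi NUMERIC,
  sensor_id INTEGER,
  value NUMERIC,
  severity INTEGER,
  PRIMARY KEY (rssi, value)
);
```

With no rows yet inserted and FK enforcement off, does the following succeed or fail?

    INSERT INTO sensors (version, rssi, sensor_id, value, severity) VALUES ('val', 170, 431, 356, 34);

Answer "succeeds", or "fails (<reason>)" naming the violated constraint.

NOT NULL columns: rssi is supplied; value is supplied; version is supplied.
CHECK constraints: 'val' satisfies (version <> '').
No constraint is violated.

succeeds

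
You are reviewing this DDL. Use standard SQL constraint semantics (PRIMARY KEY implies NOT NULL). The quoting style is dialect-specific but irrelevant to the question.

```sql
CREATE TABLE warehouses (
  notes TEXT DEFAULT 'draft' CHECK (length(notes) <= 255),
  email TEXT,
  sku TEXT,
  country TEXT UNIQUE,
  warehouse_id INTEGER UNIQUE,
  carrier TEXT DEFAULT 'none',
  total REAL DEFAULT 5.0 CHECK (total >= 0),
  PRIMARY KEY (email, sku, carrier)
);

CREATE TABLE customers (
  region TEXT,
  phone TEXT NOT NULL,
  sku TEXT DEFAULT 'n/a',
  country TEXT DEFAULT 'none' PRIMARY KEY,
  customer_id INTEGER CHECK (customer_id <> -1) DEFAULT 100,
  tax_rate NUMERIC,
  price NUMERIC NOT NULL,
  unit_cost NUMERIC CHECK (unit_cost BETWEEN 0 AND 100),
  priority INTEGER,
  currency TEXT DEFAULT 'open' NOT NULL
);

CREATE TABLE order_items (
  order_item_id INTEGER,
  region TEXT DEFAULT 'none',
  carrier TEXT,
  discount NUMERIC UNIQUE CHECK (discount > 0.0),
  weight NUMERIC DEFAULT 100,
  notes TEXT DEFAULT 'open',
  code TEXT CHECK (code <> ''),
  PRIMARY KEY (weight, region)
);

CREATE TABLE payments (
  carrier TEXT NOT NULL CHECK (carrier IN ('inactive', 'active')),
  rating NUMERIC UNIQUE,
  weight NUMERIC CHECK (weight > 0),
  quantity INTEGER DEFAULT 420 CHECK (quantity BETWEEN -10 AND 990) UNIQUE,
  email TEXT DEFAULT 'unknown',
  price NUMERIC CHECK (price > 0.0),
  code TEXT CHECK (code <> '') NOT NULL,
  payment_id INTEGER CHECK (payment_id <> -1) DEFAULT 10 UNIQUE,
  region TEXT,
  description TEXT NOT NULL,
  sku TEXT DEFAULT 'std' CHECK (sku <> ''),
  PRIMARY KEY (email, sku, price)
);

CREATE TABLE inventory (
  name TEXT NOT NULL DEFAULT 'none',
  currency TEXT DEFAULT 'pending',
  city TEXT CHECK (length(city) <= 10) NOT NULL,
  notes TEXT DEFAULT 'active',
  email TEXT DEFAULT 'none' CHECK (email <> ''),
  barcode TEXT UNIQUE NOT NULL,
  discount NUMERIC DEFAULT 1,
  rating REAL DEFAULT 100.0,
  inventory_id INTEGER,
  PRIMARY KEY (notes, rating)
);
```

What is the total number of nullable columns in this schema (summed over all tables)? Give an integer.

24

warehouses: 4 nullable (notes, country, warehouse_id, total — PK (email, sku, carrier) and explicit NOT NULL columns excluded).
customers: 6 nullable (region, sku, customer_id, tax_rate, unit_cost, priority — PK (country) and explicit NOT NULL columns excluded).
order_items: 5 nullable (order_item_id, carrier, discount, notes, code — PK (weight, region) and explicit NOT NULL columns excluded).
payments: 5 nullable (rating, weight, quantity, payment_id, region — PK (email, sku, price) and explicit NOT NULL columns excluded).
inventory: 4 nullable (currency, email, discount, inventory_id — PK (notes, rating) and explicit NOT NULL columns excluded).
Total: 4 + 6 + 5 + 5 + 4 = 24.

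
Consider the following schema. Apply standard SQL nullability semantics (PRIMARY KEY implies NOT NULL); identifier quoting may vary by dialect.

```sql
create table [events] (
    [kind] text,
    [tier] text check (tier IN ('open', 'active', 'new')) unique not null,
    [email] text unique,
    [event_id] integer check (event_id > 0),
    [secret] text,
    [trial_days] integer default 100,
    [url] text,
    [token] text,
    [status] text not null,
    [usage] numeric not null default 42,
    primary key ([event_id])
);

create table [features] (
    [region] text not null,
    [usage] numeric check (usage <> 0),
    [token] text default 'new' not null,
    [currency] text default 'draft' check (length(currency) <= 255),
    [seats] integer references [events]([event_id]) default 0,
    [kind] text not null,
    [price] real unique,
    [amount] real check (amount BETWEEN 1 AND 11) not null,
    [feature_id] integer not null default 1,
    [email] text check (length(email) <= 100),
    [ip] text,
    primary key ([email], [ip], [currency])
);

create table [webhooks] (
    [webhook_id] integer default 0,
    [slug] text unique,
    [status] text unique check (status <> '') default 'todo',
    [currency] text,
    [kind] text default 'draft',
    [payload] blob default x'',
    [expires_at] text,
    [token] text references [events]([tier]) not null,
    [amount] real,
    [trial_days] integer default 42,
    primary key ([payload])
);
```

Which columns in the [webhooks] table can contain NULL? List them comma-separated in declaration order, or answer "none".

webhook_id, slug, status, currency, kind, expires_at, amount, trial_days

- webhook_id: DEFAULT only fills an omitted column; an explicit NULL is still allowed → nullable.
- slug: UNIQUE does not imply NOT NULL → nullable.
- status: CHECK does not forbid NULL (a CHECK constraint passes when its expression is NULL) → nullable.
- currency: no NOT NULL constraint applies → nullable.
- kind: DEFAULT only fills an omitted column; an explicit NULL is still allowed → nullable.
- payload: part of the PRIMARY KEY, which implies NOT NULL → not nullable.
- expires_at: no NOT NULL constraint applies → nullable.
- token: declared NOT NULL → not nullable.
- amount: no NOT NULL constraint applies → nullable.
- trial_days: DEFAULT only fills an omitted column; an explicit NULL is still allowed → nullable.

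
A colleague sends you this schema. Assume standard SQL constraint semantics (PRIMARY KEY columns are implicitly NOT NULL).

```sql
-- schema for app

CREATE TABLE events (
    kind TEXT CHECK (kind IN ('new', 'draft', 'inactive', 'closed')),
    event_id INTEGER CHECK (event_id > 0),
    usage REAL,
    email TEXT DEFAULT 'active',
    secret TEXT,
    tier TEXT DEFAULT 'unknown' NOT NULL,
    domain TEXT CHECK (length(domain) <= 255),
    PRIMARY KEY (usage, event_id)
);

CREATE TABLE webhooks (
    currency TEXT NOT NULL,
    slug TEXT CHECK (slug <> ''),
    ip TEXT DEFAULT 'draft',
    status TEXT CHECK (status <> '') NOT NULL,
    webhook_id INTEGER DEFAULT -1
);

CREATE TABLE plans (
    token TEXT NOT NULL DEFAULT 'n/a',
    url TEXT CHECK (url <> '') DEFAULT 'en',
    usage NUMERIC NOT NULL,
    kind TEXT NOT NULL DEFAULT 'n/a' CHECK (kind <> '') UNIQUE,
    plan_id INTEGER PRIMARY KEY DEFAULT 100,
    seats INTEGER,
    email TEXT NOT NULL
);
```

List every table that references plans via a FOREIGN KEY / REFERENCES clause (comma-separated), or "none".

none

No REFERENCES clause anywhere in the schema names plans.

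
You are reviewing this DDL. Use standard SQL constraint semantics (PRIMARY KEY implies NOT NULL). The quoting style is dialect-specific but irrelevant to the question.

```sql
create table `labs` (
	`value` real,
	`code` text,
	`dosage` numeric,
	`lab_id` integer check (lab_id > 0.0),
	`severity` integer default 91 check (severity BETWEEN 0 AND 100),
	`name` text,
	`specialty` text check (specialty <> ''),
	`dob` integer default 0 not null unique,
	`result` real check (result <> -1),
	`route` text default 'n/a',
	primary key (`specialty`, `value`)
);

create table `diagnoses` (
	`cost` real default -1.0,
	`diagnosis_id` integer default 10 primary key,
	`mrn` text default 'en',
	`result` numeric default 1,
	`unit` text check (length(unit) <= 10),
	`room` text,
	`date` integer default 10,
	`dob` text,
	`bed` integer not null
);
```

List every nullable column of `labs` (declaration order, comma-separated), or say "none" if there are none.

code, dosage, lab_id, severity, name, result, route

- value: part of the PRIMARY KEY, which implies NOT NULL → not nullable.
- code: no NOT NULL constraint applies → nullable.
- dosage: no NOT NULL constraint applies → nullable.
- lab_id: CHECK does not forbid NULL (a CHECK constraint passes when its expression is NULL) → nullable.
- severity: CHECK does not forbid NULL (a CHECK constraint passes when its expression is NULL) → nullable.
- name: no NOT NULL constraint applies → nullable.
- specialty: part of the PRIMARY KEY, which implies NOT NULL → not nullable.
- dob: declared NOT NULL → not nullable.
- result: CHECK does not forbid NULL (a CHECK constraint passes when its expression is NULL) → nullable.
- route: DEFAULT only fills an omitted column; an explicit NULL is still allowed → nullable.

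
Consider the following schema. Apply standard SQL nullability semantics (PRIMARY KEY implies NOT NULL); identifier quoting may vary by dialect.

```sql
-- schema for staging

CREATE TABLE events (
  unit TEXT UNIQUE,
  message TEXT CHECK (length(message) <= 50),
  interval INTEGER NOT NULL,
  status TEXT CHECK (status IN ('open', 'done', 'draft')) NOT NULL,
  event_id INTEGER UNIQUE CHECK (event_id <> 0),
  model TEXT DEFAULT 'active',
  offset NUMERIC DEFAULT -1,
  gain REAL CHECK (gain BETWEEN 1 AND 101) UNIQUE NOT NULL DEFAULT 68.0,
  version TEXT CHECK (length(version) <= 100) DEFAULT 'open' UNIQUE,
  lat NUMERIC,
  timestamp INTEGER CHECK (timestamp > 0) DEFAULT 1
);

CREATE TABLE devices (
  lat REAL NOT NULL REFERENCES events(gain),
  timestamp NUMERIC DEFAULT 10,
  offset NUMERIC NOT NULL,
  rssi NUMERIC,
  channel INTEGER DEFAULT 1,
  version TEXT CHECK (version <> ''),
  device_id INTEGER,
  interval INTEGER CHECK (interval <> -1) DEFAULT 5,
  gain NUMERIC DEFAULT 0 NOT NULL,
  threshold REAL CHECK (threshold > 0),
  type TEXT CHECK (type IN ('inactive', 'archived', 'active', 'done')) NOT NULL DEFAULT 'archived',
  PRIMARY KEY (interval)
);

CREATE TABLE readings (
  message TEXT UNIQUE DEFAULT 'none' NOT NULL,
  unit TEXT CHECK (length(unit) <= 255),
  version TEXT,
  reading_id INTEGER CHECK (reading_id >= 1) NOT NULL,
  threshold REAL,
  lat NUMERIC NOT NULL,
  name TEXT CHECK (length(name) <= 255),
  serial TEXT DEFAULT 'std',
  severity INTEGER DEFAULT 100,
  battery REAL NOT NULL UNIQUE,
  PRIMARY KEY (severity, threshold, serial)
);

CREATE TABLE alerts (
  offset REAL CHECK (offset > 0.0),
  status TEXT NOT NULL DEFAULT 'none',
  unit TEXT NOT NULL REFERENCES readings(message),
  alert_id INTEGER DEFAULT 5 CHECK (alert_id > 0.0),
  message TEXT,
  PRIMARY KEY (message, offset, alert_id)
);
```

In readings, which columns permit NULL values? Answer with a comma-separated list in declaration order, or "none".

unit, version, name

- message: declared NOT NULL → not nullable.
- unit: CHECK does not forbid NULL (a CHECK constraint passes when its expression is NULL) → nullable.
- version: no NOT NULL constraint applies → nullable.
- reading_id: declared NOT NULL → not nullable.
- threshold: part of the PRIMARY KEY, which implies NOT NULL → not nullable.
- lat: declared NOT NULL → not nullable.
- name: CHECK does not forbid NULL (a CHECK constraint passes when its expression is NULL) → nullable.
- serial: part of the PRIMARY KEY, which implies NOT NULL → not nullable.
- severity: part of the PRIMARY KEY, which implies NOT NULL → not nullable.
- battery: declared NOT NULL → not nullable.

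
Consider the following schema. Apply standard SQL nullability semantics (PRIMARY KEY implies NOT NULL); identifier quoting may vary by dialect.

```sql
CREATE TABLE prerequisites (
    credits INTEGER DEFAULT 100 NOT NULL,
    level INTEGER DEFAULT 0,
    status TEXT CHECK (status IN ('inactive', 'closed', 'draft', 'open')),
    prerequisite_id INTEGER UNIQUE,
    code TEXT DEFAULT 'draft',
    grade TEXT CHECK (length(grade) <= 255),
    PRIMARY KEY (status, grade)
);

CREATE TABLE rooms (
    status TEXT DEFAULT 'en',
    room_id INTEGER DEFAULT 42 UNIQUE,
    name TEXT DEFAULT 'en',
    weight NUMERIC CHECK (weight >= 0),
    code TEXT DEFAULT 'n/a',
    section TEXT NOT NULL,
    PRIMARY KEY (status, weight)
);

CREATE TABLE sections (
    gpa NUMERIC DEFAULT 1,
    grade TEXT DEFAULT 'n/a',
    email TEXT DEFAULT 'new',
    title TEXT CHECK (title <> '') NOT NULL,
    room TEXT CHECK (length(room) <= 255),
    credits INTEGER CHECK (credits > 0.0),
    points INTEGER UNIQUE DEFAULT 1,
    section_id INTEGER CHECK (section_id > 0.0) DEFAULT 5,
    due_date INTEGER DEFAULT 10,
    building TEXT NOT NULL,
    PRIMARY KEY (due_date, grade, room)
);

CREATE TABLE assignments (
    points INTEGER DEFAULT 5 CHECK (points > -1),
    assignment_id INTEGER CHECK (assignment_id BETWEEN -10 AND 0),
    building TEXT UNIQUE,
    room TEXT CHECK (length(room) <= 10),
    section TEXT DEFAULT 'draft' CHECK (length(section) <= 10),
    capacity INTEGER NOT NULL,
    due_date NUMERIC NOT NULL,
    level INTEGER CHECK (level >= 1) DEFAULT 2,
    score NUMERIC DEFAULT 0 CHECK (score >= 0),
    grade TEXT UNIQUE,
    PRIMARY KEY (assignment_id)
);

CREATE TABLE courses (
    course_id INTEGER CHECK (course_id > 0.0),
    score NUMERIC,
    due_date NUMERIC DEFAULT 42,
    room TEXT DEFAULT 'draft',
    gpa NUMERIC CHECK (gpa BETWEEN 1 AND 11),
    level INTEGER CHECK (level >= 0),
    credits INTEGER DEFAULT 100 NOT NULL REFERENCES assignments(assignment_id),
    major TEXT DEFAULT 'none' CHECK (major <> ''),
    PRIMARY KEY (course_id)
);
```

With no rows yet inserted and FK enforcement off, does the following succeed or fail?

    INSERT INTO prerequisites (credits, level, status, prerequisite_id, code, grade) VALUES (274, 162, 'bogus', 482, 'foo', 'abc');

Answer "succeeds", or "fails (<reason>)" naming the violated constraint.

The value 'bogus' for status violates CHECK (status IN ('inactive', 'closed', 'draft', 'open')).

fails (CHECK on status)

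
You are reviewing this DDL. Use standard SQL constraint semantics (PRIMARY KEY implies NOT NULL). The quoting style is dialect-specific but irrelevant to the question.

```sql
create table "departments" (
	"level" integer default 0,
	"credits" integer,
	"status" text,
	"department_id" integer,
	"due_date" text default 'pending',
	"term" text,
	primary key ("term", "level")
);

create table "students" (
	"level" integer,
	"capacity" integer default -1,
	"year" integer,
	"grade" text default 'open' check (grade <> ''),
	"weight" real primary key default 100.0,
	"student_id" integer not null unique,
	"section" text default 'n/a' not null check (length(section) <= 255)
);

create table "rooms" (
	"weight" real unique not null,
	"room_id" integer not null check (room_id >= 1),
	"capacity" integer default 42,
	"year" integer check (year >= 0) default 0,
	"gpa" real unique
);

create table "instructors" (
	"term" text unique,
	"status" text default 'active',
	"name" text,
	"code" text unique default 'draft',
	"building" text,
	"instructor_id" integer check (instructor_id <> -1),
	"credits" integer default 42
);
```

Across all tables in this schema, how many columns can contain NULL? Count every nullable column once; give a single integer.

departments: 4 nullable (credits, status, department_id, due_date — PK (term, level) and explicit NOT NULL columns excluded).
students: 4 nullable (level, capacity, year, grade — PK (weight) and explicit NOT NULL columns excluded).
rooms: 3 nullable (capacity, year, gpa — PK none and explicit NOT NULL columns excluded).
instructors: 7 nullable (term, status, name, code, building, instructor_id, credits — PK none and explicit NOT NULL columns excluded).
Total: 4 + 4 + 3 + 7 = 18.

18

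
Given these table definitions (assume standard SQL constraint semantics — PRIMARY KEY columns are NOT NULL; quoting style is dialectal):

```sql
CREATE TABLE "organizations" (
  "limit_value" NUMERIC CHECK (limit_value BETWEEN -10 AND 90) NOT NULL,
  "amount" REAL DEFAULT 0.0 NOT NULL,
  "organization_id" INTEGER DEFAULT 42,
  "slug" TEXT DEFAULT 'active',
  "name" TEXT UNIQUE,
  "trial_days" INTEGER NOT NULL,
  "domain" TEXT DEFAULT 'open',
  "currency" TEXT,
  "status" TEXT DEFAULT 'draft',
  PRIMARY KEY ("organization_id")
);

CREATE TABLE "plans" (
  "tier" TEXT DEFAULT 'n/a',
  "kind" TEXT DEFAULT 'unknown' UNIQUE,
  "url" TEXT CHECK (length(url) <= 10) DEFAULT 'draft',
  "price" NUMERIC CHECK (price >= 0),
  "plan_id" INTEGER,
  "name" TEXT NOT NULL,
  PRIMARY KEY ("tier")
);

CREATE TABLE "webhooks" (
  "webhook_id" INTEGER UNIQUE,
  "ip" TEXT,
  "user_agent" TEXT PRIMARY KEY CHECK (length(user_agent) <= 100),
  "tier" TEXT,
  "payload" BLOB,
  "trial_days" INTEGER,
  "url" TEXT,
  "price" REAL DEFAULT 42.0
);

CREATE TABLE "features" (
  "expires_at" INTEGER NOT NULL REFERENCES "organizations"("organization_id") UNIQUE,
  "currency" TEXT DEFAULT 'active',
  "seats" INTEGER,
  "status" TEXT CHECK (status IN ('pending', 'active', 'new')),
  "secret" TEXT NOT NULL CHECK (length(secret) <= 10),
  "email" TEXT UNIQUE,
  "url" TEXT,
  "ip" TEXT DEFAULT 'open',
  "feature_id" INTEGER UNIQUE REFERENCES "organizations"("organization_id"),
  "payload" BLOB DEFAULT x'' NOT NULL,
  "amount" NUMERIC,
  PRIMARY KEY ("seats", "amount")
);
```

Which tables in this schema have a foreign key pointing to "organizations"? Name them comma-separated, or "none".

- features.expires_at references organizations(organization_id).
- features.feature_id references organizations(organization_id).

features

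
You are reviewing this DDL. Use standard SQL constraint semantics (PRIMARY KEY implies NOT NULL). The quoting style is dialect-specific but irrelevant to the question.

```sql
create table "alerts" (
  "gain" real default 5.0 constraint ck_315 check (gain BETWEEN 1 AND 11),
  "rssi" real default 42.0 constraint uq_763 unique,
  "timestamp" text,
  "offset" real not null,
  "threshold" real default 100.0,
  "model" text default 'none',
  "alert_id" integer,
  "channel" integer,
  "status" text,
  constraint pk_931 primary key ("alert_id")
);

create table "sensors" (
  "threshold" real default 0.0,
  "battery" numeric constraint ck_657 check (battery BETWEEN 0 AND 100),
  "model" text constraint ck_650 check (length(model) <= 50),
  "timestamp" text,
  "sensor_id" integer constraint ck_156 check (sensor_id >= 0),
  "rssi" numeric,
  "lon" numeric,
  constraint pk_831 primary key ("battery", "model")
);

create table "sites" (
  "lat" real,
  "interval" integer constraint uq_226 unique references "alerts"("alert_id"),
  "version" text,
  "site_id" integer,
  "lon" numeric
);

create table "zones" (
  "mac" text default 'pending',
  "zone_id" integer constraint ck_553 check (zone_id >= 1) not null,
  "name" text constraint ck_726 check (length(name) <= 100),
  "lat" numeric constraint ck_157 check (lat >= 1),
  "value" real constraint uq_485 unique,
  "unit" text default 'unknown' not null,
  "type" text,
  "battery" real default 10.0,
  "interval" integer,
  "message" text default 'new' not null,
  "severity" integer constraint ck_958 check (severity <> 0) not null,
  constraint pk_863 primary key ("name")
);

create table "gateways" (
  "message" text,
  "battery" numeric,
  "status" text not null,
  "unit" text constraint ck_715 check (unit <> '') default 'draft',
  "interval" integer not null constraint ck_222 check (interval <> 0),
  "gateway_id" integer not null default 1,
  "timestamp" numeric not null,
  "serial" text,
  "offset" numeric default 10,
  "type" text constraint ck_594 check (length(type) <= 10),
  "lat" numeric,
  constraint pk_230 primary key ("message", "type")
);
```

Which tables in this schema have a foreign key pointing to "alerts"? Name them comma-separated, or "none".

sites

- sites.interval references alerts(alert_id).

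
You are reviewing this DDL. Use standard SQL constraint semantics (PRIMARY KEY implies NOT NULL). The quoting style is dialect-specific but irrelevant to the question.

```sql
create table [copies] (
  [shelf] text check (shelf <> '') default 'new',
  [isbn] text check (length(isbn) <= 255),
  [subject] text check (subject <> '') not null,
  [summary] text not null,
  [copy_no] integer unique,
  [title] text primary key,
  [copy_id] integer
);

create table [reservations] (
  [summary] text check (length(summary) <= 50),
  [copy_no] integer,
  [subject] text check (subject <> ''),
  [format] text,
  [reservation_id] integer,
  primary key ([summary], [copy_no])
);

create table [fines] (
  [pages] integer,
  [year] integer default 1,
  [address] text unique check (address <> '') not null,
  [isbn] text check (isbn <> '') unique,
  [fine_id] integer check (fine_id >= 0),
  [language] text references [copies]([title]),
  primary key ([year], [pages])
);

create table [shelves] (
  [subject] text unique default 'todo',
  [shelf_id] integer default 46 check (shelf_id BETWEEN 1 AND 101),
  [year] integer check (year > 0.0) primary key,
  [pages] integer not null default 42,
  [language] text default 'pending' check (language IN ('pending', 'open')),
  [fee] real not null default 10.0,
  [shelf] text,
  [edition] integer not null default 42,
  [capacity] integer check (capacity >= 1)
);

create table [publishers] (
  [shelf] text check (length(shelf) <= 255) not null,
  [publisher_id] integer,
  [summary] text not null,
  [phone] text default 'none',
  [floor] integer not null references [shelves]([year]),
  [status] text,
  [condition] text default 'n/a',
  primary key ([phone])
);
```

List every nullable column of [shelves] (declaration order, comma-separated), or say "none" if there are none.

subject, shelf_id, language, shelf, capacity

- subject: UNIQUE does not imply NOT NULL → nullable.
- shelf_id: CHECK does not forbid NULL (a CHECK constraint passes when its expression is NULL) → nullable.
- year: part of the PRIMARY KEY, which implies NOT NULL → not nullable.
- pages: declared NOT NULL → not nullable.
- language: CHECK does not forbid NULL (a CHECK constraint passes when its expression is NULL) → nullable.
- fee: declared NOT NULL → not nullable.
- shelf: no NOT NULL constraint applies → nullable.
- edition: declared NOT NULL → not nullable.
- capacity: CHECK does not forbid NULL (a CHECK constraint passes when its expression is NULL) → nullable.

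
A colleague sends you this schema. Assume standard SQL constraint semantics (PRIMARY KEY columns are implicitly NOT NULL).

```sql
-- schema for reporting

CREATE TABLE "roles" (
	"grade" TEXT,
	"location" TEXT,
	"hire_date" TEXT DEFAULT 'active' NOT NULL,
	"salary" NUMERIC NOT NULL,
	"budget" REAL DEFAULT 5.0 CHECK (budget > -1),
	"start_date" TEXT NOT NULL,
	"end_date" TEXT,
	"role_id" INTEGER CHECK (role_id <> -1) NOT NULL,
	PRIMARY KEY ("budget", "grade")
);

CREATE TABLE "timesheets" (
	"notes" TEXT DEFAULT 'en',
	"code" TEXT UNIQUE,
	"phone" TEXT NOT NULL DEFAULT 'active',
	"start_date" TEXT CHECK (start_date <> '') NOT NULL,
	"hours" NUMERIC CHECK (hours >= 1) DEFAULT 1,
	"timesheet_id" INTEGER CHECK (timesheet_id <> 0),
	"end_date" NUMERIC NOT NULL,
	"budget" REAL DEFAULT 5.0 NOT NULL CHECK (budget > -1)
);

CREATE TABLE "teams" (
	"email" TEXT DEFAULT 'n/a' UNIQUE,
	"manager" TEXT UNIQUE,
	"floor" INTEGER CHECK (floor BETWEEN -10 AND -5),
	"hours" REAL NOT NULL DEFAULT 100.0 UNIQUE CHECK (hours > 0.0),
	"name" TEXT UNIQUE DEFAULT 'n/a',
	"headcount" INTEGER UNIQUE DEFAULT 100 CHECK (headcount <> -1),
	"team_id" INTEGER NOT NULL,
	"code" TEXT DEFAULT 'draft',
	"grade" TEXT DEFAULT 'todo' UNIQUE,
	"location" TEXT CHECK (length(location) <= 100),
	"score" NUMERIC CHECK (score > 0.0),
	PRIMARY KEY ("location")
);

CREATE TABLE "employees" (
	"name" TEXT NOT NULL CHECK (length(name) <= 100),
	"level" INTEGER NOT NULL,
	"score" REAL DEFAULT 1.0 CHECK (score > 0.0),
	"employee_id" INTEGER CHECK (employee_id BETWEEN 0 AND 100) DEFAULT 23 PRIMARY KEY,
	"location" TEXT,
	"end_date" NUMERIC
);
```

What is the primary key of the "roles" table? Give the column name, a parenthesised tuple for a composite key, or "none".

(budget, grade)

A table-level PRIMARY KEY clause names 2 columns: budget, grade.
This is a composite key — the combination is unique, not each column individually.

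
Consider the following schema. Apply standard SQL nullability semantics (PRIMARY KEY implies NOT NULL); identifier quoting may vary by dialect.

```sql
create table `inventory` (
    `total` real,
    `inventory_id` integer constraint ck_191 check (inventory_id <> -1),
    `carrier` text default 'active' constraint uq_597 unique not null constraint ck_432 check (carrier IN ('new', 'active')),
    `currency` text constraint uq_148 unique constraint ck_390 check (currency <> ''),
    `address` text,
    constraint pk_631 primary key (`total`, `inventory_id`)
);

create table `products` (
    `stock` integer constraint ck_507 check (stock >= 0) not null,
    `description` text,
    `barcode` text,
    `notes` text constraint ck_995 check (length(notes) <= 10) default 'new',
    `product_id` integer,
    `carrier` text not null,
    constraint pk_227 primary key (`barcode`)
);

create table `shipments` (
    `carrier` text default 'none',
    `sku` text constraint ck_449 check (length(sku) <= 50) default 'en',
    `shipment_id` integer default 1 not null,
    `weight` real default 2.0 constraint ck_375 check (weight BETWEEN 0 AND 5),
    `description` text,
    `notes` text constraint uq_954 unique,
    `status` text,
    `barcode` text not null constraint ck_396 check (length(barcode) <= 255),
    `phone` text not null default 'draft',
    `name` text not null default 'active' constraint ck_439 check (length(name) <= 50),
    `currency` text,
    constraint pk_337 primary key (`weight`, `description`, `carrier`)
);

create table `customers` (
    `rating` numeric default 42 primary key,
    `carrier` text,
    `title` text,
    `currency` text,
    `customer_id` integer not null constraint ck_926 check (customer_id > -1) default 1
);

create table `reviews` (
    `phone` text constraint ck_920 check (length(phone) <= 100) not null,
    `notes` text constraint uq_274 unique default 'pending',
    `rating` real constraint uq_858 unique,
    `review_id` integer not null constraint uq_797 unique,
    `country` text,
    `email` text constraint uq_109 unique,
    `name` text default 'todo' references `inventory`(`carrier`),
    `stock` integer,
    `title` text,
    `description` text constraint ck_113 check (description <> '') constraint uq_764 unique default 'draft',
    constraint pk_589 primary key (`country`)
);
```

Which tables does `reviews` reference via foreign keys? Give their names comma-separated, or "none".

- name REFERENCES inventory(carrier).

inventory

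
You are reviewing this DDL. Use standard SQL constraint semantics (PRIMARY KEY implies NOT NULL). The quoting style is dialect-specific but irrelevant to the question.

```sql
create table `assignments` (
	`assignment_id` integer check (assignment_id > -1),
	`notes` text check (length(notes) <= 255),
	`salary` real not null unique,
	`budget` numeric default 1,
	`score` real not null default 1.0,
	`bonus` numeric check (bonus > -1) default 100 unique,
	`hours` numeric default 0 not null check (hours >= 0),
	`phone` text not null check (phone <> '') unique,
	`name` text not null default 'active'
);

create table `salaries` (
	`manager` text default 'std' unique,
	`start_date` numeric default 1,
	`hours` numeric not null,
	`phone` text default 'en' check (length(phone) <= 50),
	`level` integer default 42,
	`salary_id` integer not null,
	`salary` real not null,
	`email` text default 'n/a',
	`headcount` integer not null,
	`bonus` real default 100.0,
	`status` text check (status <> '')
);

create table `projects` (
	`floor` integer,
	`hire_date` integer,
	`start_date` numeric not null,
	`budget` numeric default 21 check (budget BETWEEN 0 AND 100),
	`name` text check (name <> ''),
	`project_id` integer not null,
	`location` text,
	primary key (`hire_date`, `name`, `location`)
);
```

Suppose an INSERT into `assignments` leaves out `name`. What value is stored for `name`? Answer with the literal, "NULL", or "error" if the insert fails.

name has an explicit DEFAULT 'active'.
When the column is omitted from an INSERT, that default is used.

'active'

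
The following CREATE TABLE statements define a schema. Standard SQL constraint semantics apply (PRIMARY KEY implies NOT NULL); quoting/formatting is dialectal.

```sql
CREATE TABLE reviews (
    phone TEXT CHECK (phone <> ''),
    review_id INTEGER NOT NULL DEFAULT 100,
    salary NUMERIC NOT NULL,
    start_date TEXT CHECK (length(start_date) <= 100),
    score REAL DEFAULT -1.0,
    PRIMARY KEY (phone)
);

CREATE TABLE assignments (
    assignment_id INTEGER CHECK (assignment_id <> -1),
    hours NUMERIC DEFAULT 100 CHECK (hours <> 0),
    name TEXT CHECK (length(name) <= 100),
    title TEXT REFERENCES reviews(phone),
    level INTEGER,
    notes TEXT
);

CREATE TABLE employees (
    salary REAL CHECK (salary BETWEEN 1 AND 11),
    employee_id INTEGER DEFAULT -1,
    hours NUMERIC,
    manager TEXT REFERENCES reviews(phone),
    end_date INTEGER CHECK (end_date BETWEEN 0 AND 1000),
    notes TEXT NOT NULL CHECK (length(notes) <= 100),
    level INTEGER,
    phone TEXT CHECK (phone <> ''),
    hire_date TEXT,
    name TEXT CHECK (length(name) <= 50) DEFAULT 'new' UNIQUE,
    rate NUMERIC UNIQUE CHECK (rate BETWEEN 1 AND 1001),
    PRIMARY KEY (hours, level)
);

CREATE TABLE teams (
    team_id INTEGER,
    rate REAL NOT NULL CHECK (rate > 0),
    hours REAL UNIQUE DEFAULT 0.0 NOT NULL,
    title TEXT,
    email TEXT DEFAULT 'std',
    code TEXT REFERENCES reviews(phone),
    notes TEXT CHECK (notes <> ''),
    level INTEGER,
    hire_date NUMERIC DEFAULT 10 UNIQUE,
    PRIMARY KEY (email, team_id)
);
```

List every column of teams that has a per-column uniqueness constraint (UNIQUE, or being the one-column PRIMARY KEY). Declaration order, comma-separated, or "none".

hours, hire_date

- team_id: part of a composite PRIMARY KEY — only the tuple is unique, not this column on its own.
- rate: no UNIQUE or single-column PK constraint.
- hours: declared UNIQUE → unique.
- title: no UNIQUE or single-column PK constraint.
- email: part of a composite PRIMARY KEY — only the tuple is unique, not this column on its own.
- code: no UNIQUE or single-column PK constraint.
- notes: no UNIQUE or single-column PK constraint.
- level: no UNIQUE or single-column PK constraint.
- hire_date: declared UNIQUE → unique.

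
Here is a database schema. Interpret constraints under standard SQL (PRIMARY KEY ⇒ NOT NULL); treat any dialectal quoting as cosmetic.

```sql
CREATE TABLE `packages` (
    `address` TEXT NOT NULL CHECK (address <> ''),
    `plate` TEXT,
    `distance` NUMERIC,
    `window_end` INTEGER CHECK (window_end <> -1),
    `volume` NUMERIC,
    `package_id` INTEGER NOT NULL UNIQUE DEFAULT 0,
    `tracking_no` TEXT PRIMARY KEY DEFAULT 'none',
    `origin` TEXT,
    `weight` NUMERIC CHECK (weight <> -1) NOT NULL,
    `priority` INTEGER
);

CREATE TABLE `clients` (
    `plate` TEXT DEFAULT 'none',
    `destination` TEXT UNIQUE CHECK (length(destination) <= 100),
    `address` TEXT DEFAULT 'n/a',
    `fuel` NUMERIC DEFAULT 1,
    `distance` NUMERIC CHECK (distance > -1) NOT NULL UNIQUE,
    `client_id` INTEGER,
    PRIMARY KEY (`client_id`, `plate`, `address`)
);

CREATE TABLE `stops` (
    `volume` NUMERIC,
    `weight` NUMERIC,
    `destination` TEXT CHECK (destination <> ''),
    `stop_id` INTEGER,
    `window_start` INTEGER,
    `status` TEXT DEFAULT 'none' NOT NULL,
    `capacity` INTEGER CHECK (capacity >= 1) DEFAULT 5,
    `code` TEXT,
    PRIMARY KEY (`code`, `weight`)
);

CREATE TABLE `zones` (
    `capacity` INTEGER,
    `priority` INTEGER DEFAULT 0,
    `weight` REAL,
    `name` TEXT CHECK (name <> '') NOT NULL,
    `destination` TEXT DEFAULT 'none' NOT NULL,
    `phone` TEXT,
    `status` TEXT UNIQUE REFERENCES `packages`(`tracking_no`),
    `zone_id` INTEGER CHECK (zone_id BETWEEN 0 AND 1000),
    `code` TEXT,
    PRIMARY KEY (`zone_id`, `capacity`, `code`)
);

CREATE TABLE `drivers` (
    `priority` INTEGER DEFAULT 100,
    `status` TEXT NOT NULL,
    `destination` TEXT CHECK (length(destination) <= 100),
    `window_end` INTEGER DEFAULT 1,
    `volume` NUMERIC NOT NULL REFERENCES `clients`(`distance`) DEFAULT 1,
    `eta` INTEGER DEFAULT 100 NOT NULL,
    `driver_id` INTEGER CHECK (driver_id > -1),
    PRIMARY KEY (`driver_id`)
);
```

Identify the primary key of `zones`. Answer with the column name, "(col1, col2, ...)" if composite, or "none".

A table-level PRIMARY KEY clause names 3 columns: zone_id, capacity, code.
This is a composite key — the combination is unique, not each column individually.

(zone_id, capacity, code)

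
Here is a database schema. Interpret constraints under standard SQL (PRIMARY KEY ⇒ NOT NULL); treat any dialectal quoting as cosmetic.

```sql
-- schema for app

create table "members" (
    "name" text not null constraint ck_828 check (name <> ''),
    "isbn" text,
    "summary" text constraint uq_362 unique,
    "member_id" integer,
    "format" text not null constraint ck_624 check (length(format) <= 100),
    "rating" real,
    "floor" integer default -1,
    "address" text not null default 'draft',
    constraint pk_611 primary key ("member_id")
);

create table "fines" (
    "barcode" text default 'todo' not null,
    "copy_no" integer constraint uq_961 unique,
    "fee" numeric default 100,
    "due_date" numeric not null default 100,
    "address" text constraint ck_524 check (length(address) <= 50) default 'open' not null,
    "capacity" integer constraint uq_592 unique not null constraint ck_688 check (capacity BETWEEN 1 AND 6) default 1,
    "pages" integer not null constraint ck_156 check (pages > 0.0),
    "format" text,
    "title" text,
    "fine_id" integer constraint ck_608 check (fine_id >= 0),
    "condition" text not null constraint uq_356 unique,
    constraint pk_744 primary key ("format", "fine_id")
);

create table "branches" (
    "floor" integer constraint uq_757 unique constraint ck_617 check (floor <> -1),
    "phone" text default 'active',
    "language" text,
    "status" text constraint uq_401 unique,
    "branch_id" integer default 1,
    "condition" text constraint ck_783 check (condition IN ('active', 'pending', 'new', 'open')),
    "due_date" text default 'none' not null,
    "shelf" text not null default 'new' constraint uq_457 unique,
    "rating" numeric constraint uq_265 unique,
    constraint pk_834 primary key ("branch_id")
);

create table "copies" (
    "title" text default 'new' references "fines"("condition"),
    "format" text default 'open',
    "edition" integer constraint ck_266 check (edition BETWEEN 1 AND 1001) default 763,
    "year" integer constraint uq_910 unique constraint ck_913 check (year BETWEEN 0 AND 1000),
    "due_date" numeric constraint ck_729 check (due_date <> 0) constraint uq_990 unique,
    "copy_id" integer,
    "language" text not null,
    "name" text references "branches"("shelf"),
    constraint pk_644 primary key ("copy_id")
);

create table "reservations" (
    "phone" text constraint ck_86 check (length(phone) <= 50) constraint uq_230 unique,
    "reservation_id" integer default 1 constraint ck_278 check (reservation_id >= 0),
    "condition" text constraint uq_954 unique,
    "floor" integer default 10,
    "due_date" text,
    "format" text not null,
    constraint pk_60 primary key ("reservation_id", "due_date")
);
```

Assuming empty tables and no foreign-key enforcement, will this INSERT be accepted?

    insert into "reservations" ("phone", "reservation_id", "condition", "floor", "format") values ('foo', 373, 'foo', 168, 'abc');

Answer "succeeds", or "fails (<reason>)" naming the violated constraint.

due_date is omitted from the column list and has no DEFAULT, so it would receive NULL.
But due_date is part of the PRIMARY KEY (implied NOT NULL).

fails (NOT NULL on due_date)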